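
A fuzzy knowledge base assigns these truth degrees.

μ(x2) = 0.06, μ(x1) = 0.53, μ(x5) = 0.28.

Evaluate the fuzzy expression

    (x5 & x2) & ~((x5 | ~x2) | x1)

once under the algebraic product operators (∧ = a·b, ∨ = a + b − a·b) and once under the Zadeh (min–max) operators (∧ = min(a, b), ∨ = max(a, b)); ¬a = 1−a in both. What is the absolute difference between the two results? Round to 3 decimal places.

Under algebraic product:
  x5 & x2 = a·b on (0.2800, 0.0600) = 0.0168
  ~x2 = 1 − 0.0600 = 0.9400
  x5 | ~x2 = a + b − a·b on (0.2800, 0.9400) = 0.9568
  (x5 | ~x2) | x1 = a + b − a·b on (0.9568, 0.5300) = 0.9797
  ~((x5 | ~x2) | x1) = 1 − 0.9797 = 0.0203
  (x5 & x2) & ~((x5 | ~x2) | x1) = a·b on (0.0168, 0.0203) = 0.0003
  → value = 0.0003
Under Zadeh (min–max):
  x5 & x2 = min(a, b) on (0.28, 0.06) = 0.06
  ~x2 = 1 − 0.06 = 0.94
  x5 | ~x2 = max(a, b) on (0.28, 0.94) = 0.94
  (x5 | ~x2) | x1 = max(a, b) on (0.94, 0.53) = 0.94
  ~((x5 | ~x2) | x1) = 1 − 0.94 = 0.06
  (x5 & x2) & ~((x5 | ~x2) | x1) = min(a, b) on (0.06, 0.06) = 0.06
  → value = 0.0600
|0.0003 − 0.0600| = 0.060

0.060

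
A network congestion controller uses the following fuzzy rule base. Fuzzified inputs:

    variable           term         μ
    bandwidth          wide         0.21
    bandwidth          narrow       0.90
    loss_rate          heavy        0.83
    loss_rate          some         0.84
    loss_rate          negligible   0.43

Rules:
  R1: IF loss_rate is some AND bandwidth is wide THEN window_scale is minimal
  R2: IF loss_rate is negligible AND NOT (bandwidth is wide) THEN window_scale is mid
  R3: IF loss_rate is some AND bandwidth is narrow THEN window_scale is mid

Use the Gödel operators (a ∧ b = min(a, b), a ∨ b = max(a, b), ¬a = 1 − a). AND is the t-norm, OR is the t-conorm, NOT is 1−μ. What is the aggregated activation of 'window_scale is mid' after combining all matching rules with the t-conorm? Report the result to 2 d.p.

R1: some=0.84, wide=0.21; AND[min(a, b)] → w = 0.21
R2: negligible=0.43, ¬wide=1−0.21=0.79; AND[min(a, b)] → w = 0.43
R3: some=0.84, narrow=0.90; AND[min(a, b)] → w = 0.84
Rules with consequent 'mid': {R2, R3} → strengths 0.43, 0.84
Aggregate via t-conorm [max(a, b)]: 0.84

0.84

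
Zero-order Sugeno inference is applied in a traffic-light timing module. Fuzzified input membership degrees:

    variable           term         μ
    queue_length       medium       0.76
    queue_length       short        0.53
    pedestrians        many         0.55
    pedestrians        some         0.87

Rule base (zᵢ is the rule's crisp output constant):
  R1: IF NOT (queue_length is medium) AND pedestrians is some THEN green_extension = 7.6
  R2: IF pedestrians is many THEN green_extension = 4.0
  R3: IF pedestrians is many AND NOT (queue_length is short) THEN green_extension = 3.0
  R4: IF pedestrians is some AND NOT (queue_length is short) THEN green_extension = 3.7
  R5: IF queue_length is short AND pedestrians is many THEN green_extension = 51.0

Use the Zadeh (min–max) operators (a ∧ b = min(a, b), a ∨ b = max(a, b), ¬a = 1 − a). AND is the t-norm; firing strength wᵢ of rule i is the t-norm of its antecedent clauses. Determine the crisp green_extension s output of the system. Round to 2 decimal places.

R1 (z=7.6): ¬medium=1−0.76=0.24, some=0.87; AND[min(a, b)] → w = 0.24
R2 (z=4.0): many=0.55 → w = 0.55
R3 (z=3.0): many=0.55, ¬short=1−0.53=0.47; AND[min(a, b)] → w = 0.47
R4 (z=3.7): some=0.87, ¬short=1−0.53=0.47; AND[min(a, b)] → w = 0.47
R5 (z=51.0): short=0.53, many=0.55; AND[min(a, b)] → w = 0.53
Weighted average = (0.24·7.6 + 0.55·4.0 + 0.47·3.0 + 0.47·3.7 + 0.53·51.0) / (0.24 + 0.55 + 0.47 + 0.47 + 0.53)
  = 34.2030 / 2.2600 = 15.13

15.13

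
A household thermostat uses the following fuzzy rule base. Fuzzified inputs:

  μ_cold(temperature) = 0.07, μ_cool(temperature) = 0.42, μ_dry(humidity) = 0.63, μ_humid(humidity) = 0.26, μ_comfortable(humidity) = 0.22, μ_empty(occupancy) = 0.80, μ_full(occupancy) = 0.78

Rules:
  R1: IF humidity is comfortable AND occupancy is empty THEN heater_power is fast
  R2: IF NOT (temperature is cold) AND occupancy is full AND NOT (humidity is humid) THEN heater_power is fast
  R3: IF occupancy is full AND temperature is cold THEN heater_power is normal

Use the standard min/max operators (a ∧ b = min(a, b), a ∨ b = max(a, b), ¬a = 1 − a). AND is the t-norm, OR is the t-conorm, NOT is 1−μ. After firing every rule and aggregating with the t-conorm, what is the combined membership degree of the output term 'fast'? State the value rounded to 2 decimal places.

0.74

R1: comfortable=0.22, empty=0.80; AND[min(a, b)] → w = 0.22
R2: ¬cold=1−0.07=0.93, full=0.78, ¬humid=1−0.26=0.74; AND[min(a, b)] → w = 0.74
R3: full=0.78, cold=0.07; AND[min(a, b)] → w = 0.07
Rules with consequent 'fast': {R1, R2} → strengths 0.22, 0.74
Aggregate via t-conorm [max(a, b)]: 0.74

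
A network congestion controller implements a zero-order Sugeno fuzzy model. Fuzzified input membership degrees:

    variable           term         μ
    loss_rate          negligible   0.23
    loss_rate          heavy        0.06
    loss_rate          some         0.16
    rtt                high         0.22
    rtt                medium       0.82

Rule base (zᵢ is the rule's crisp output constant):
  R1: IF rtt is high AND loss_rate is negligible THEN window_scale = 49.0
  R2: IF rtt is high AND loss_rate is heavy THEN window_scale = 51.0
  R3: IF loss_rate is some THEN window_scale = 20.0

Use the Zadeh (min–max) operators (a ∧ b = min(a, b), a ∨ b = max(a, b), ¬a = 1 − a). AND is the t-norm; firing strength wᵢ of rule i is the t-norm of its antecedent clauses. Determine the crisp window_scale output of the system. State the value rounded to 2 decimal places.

R1 (z=49.0): high=0.22, negligible=0.23; AND[min(a, b)] → w = 0.22
R2 (z=51.0): high=0.22, heavy=0.06; AND[min(a, b)] → w = 0.06
R3 (z=20.0): some=0.16 → w = 0.16
Weighted average = (0.22·49.0 + 0.06·51.0 + 0.16·20.0) / (0.22 + 0.06 + 0.16)
  = 17.0400 / 0.4400 = 38.73

38.73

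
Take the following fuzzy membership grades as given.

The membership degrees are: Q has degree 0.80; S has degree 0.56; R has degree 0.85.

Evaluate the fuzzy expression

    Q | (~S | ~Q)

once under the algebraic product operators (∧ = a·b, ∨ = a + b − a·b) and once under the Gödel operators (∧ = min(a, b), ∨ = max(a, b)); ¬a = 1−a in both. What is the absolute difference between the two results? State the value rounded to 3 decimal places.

0.110

Under algebraic product:
  ~S = 1 − 0.5600 = 0.4400
  ~Q = 1 − 0.8000 = 0.2000
  ~S | ~Q = a + b − a·b on (0.4400, 0.2000) = 0.5520
  Q | (~S | ~Q) = a + b − a·b on (0.8000, 0.5520) = 0.9104
  → value = 0.9104
Under Gödel:
  ~S = 1 − 0.56 = 0.44
  ~Q = 1 − 0.80 = 0.20
  ~S | ~Q = max(a, b) on (0.44, 0.20) = 0.44
  Q | (~S | ~Q) = max(a, b) on (0.80, 0.44) = 0.80
  → value = 0.8000
|0.9104 − 0.8000| = 0.110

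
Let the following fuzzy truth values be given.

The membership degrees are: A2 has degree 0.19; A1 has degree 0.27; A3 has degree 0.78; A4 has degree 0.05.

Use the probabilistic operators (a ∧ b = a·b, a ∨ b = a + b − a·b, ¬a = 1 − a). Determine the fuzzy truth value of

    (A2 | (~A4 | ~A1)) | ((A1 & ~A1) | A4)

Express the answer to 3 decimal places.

~A4 = 1 − 0.0500 = 0.9500
~A1 = 1 − 0.2700 = 0.7300
~A4 | ~A1 = a + b − a·b on (0.9500, 0.7300) = 0.9865
A2 | (~A4 | ~A1) = a + b − a·b on (0.1900, 0.9865) = 0.9891
~A1 = 1 − 0.2700 = 0.7300
A1 & ~A1 = a·b on (0.2700, 0.7300) = 0.1971
(A1 & ~A1) | A4 = a + b − a·b on (0.1971, 0.0500) = 0.2372
(A2 | (~A4 | ~A1)) | ((A1 & ~A1) | A4) = a + b − a·b on (0.9891, 0.2372) = 0.9917

0.992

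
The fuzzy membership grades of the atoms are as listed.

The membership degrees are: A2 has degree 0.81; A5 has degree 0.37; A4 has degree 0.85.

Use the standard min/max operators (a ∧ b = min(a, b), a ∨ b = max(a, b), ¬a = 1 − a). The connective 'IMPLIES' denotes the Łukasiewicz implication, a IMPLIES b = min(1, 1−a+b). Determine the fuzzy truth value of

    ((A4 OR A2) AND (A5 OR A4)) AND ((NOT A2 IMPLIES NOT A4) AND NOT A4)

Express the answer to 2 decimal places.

A4 OR A2 = max(a, b) on (0.85, 0.81) = 0.85
A5 OR A4 = max(a, b) on (0.37, 0.85) = 0.85
(A4 OR A2) AND (A5 OR A4) = min(a, b) on (0.85, 0.85) = 0.85
NOT A2 = 1 − 0.81 = 0.19
NOT A4 = 1 − 0.85 = 0.15
NOT A2 IMPLIES NOT A4  [Łukasiewicz: min(1, 1−a+b)] with a=0.19, b=0.15 → 0.96
NOT A4 = 1 − 0.85 = 0.15
(NOT A2 IMPLIES NOT A4) AND NOT A4 = min(a, b) on (0.96, 0.15) = 0.15
((A4 OR A2) AND (A5 OR A4)) AND ((NOT A2 IMPLIES NOT A4) AND NOT A4) = min(a, b) on (0.85, 0.15) = 0.15

0.15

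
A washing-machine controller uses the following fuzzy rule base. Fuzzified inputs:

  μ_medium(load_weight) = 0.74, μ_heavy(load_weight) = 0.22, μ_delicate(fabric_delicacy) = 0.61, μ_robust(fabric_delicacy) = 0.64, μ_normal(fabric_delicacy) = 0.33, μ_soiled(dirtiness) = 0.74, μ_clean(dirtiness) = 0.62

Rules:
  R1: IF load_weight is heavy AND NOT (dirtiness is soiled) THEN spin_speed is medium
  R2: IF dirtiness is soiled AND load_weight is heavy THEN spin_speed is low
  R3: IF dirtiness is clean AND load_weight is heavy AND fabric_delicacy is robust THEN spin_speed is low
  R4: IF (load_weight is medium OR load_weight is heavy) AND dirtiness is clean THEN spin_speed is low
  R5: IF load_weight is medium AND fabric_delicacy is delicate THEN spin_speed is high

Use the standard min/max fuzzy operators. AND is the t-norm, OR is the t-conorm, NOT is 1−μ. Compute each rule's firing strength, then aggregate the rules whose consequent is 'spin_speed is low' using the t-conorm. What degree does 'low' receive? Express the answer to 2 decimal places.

R1: heavy=0.22, ¬soiled=1−0.74=0.26; AND[min(a, b)] → w = 0.22
R2: soiled=0.74, heavy=0.22; AND[min(a, b)] → w = 0.22
R3: clean=0.62, heavy=0.22, robust=0.64; AND[min(a, b)] → w = 0.22
R4: (medium=0.74 OR heavy=0.22) = 0.74; AND[min(a, b)] with clean=0.62 → w = 0.62
R5: medium=0.74, delicate=0.61; AND[min(a, b)] → w = 0.61
Rules with consequent 'low': {R2, R3, R4} → strengths 0.22, 0.22, 0.62
Aggregate via t-conorm [max(a, b)]: 0.62

0.62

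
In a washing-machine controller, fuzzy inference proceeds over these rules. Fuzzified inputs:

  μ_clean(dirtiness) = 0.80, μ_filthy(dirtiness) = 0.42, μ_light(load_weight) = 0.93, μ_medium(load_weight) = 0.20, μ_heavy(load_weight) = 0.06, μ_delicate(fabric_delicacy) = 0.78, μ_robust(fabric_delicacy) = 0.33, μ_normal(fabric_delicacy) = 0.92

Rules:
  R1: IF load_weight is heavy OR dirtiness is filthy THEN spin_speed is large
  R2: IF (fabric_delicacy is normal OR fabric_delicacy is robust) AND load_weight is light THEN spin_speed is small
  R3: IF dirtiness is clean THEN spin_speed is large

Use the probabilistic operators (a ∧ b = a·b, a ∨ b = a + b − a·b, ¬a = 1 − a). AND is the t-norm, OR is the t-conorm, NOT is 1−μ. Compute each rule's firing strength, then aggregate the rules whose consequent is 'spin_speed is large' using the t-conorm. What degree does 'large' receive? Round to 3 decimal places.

R1: heavy=0.06, filthy=0.42; OR[a + b − a·b] → w = 0.4548
R2: (normal=0.92 OR robust=0.33) = 0.9464; AND[a·b] with light=0.93 → w = 0.8802
R3: clean=0.80 → w = 0.8000
Rules with consequent 'large': {R1, R3} → strengths 0.4548, 0.8000
Aggregate via t-conorm [a + b − a·b]: 0.8910

0.891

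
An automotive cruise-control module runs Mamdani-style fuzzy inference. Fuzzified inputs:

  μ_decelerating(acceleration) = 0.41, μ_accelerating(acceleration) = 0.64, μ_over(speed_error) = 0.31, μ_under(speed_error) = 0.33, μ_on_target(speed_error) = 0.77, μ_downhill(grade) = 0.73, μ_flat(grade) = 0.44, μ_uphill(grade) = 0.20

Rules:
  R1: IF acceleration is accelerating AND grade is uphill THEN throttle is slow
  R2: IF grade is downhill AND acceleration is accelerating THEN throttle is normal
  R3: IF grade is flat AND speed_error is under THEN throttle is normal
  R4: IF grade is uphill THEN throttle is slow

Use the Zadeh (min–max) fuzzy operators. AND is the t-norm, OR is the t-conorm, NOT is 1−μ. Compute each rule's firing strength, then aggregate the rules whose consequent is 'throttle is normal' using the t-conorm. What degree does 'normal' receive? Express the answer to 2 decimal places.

R1: accelerating=0.64, uphill=0.20; AND[min(a, b)] → w = 0.20
R2: downhill=0.73, accelerating=0.64; AND[min(a, b)] → w = 0.64
R3: flat=0.44, under=0.33; AND[min(a, b)] → w = 0.33
R4: uphill=0.20 → w = 0.20
Rules with consequent 'normal': {R2, R3} → strengths 0.64, 0.33
Aggregate via t-conorm [max(a, b)]: 0.64

0.64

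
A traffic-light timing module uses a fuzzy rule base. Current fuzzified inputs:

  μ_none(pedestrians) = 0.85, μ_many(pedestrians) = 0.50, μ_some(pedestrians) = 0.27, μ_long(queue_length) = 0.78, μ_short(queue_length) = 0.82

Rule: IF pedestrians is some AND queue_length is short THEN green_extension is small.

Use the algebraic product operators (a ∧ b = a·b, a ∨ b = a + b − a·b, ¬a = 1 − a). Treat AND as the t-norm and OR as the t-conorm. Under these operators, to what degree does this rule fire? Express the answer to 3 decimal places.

0.221

firing strength: some=0.27, short=0.82; AND[a·b] → w = 0.2214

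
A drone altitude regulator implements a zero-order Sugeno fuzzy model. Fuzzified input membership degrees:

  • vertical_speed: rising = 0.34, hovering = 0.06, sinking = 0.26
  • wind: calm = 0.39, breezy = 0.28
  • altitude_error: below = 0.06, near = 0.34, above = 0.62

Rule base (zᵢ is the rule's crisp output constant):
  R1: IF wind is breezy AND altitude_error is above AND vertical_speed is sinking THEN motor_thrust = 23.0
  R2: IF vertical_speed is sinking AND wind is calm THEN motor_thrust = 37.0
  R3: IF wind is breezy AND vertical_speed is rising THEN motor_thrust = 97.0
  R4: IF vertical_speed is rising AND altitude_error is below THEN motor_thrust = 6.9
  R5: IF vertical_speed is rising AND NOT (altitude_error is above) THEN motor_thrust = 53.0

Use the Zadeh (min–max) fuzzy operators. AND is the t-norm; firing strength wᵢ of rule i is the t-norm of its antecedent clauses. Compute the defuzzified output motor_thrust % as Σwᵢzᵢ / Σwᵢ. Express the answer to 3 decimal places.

50.995

R1 (z=23.0): breezy=0.28, above=0.62, sinking=0.26; AND[min(a, b)] → w = 0.26
R2 (z=37.0): sinking=0.26, calm=0.39; AND[min(a, b)] → w = 0.26
R3 (z=97.0): breezy=0.28, rising=0.34; AND[min(a, b)] → w = 0.28
R4 (z=6.9): rising=0.34, below=0.06; AND[min(a, b)] → w = 0.06
R5 (z=53.0): rising=0.34, ¬above=1−0.62=0.38; AND[min(a, b)] → w = 0.34
Weighted average = (0.26·23.0 + 0.26·37.0 + 0.28·97.0 + 0.06·6.9 + 0.34·53.0) / (0.26 + 0.26 + 0.28 + 0.06 + 0.34)
  = 61.1940 / 1.2000 = 50.995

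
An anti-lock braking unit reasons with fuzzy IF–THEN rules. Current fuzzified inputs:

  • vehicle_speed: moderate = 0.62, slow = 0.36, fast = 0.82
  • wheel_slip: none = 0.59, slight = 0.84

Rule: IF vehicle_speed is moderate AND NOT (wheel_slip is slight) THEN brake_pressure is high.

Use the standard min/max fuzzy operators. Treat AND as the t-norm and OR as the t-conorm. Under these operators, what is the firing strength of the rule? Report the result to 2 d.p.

0.16

firing strength: moderate=0.62, ¬slight=1−0.84=0.16; AND[min(a, b)] → w = 0.16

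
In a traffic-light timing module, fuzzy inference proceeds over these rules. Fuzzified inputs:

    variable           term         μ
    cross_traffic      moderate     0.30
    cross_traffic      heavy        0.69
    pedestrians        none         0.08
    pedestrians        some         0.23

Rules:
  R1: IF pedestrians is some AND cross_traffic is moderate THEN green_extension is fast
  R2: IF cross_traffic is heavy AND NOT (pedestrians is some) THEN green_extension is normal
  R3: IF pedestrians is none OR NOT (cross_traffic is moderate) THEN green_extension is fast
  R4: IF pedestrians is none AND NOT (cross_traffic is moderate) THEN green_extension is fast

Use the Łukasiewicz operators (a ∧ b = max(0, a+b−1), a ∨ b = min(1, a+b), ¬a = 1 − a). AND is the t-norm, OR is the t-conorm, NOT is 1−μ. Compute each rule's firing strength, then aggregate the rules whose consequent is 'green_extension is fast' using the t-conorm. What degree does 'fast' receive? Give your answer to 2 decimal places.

0.78

R1: some=0.23, moderate=0.30; AND[max(0, a+b−1)] → w = 0.00
R2: heavy=0.69, ¬some=1−0.23=0.77; AND[max(0, a+b−1)] → w = 0.46
R3: none=0.08, ¬moderate=1−0.30=0.70; OR[min(1, a+b)] → w = 0.78
R4: none=0.08, ¬moderate=1−0.30=0.70; AND[max(0, a+b−1)] → w = 0.00
Rules with consequent 'fast': {R1, R3, R4} → strengths 0.00, 0.78, 0.00
Aggregate via t-conorm [min(1, a+b)]: 0.78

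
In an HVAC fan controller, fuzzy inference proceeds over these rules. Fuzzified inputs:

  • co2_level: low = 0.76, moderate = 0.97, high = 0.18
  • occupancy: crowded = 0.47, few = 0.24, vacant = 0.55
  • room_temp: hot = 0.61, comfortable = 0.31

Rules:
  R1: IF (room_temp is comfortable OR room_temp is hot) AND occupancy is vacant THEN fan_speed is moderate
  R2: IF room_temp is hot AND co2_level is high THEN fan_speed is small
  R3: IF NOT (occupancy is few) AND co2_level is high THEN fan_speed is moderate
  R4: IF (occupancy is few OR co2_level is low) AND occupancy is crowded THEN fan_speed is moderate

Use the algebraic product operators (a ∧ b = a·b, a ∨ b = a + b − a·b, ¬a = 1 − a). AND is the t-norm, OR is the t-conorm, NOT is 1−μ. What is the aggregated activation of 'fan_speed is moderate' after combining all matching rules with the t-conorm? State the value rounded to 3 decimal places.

R1: (comfortable=0.31 OR hot=0.61) = 0.7309; AND[a·b] with vacant=0.55 → w = 0.4020
R2: hot=0.61, high=0.18; AND[a·b] → w = 0.1098
R3: ¬few=1−0.24=0.76, high=0.18; AND[a·b] → w = 0.1368
R4: (few=0.24 OR low=0.76) = 0.8176; AND[a·b] with crowded=0.47 → w = 0.3843
Rules with consequent 'moderate': {R1, R3, R4} → strengths 0.4020, 0.1368, 0.3843
Aggregate via t-conorm [a + b − a·b]: 0.6822

0.682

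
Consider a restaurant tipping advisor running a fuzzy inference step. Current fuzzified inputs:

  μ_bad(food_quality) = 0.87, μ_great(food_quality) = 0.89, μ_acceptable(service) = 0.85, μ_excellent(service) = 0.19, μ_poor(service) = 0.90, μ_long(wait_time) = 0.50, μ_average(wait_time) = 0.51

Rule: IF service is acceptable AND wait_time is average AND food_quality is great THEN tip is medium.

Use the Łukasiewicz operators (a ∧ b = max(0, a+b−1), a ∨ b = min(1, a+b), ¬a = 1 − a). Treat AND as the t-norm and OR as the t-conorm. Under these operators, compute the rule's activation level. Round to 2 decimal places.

0.25

firing strength: acceptable=0.85, average=0.51, great=0.89; AND[max(0, a+b−1)] → w = 0.25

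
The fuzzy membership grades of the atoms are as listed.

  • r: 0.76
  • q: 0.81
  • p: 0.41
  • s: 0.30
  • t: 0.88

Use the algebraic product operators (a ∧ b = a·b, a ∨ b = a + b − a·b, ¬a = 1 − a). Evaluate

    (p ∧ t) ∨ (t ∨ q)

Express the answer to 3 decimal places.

p ∧ t = a·b on (0.4100, 0.8800) = 0.3608
t ∨ q = a + b − a·b on (0.8800, 0.8100) = 0.9772
(p ∧ t) ∨ (t ∨ q) = a + b − a·b on (0.3608, 0.9772) = 0.9854

0.985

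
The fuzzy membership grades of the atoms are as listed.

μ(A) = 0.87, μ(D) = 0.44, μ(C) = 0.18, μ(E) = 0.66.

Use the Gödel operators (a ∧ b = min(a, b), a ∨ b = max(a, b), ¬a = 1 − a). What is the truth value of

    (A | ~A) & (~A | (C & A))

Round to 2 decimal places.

~A = 1 − 0.87 = 0.13
A | ~A = max(a, b) on (0.87, 0.13) = 0.87
~A = 1 − 0.87 = 0.13
C & A = min(a, b) on (0.18, 0.87) = 0.18
~A | (C & A) = max(a, b) on (0.13, 0.18) = 0.18
(A | ~A) & (~A | (C & A)) = min(a, b) on (0.87, 0.18) = 0.18

0.18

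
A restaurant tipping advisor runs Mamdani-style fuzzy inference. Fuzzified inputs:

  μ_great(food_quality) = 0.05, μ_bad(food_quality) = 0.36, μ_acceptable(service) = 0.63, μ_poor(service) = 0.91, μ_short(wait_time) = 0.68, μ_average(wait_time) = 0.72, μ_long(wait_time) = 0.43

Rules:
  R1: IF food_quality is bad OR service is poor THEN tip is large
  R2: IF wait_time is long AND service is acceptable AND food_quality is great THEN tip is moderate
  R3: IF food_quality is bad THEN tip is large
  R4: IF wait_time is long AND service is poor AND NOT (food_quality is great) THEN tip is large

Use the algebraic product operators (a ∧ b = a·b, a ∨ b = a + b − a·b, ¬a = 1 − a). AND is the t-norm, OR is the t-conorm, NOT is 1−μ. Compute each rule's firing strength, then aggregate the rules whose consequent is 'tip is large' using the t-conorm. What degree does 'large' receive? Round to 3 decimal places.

R1: bad=0.36, poor=0.91; OR[a + b − a·b] → w = 0.9424
R2: long=0.43, acceptable=0.63, great=0.05; AND[a·b] → w = 0.0135
R3: bad=0.36 → w = 0.3600
R4: long=0.43, poor=0.91, ¬great=1−0.05=0.95; AND[a·b] → w = 0.3717
Rules with consequent 'large': {R1, R3, R4} → strengths 0.9424, 0.3600, 0.3717
Aggregate via t-conorm [a + b − a·b]: 0.9768

0.977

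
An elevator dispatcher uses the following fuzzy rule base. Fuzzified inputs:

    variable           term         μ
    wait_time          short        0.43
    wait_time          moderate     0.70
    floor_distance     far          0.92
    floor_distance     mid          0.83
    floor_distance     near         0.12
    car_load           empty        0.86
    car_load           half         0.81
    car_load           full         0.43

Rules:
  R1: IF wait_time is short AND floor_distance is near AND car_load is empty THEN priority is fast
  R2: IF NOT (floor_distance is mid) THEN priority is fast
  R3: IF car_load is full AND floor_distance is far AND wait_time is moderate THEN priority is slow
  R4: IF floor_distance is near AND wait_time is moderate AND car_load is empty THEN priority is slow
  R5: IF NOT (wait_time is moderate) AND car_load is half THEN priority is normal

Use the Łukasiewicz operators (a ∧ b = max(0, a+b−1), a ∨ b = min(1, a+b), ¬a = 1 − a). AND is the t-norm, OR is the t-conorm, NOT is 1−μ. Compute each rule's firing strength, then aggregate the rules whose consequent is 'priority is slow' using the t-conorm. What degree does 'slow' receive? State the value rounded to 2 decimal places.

R1: short=0.43, near=0.12, empty=0.86; AND[max(0, a+b−1)] → w = 0.00
R2: ¬mid=1−0.83=0.17 → w = 0.17
R3: full=0.43, far=0.92, moderate=0.70; AND[max(0, a+b−1)] → w = 0.05
R4: near=0.12, moderate=0.70, empty=0.86; AND[max(0, a+b−1)] → w = 0.00
R5: ¬moderate=1−0.70=0.30, half=0.81; AND[max(0, a+b−1)] → w = 0.11
Rules with consequent 'slow': {R3, R4} → strengths 0.05, 0.00
Aggregate via t-conorm [min(1, a+b)]: 0.05

0.05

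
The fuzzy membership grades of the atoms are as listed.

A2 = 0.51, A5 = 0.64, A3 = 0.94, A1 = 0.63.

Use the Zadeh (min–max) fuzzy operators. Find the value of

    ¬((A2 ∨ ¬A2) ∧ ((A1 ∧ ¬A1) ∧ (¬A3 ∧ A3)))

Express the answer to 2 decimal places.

0.94

¬A2 = 1 − 0.51 = 0.49
A2 ∨ ¬A2 = max(a, b) on (0.51, 0.49) = 0.51
¬A1 = 1 − 0.63 = 0.37
A1 ∧ ¬A1 = min(a, b) on (0.63, 0.37) = 0.37
¬A3 = 1 − 0.94 = 0.06
¬A3 ∧ A3 = min(a, b) on (0.06, 0.94) = 0.06
(A1 ∧ ¬A1) ∧ (¬A3 ∧ A3) = min(a, b) on (0.37, 0.06) = 0.06
(A2 ∨ ¬A2) ∧ ((A1 ∧ ¬A1) ∧ (¬A3 ∧ A3)) = min(a, b) on (0.51, 0.06) = 0.06
¬((A2 ∨ ¬A2) ∧ ((A1 ∧ ¬A1) ∧ (¬A3 ∧ A3))) = 1 − 0.06 = 0.94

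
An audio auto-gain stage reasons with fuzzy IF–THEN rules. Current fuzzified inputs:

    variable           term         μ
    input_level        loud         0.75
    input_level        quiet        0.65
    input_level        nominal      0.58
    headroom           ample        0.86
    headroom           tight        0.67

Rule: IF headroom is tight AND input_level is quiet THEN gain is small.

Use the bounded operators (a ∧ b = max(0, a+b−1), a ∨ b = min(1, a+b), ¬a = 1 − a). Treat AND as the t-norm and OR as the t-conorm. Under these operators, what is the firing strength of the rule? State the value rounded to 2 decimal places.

0.32

firing strength: tight=0.67, quiet=0.65; AND[max(0, a+b−1)] → w = 0.32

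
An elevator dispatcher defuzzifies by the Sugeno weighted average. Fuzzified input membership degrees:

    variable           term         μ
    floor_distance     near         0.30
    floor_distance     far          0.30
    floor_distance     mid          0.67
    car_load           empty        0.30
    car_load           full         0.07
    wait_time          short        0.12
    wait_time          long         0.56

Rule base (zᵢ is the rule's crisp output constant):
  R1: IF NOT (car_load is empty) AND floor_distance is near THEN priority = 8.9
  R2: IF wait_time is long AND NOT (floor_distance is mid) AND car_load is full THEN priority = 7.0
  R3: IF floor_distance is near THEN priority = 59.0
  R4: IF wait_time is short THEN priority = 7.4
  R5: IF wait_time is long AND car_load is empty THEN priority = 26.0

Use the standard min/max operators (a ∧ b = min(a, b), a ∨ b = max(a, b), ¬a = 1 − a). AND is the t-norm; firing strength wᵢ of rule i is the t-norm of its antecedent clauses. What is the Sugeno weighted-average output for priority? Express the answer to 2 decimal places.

27.11

R1 (z=8.9): ¬empty=1−0.30=0.70, near=0.30; AND[min(a, b)] → w = 0.30
R2 (z=7.0): long=0.56, ¬mid=1−0.67=0.33, full=0.07; AND[min(a, b)] → w = 0.07
R3 (z=59.0): near=0.30 → w = 0.30
R4 (z=7.4): short=0.12 → w = 0.12
R5 (z=26.0): long=0.56, empty=0.30; AND[min(a, b)] → w = 0.30
Weighted average = (0.30·8.9 + 0.07·7.0 + 0.30·59.0 + 0.12·7.4 + 0.30·26.0) / (0.30 + 0.07 + 0.30 + 0.12 + 0.30)
  = 29.5480 / 1.0900 = 27.11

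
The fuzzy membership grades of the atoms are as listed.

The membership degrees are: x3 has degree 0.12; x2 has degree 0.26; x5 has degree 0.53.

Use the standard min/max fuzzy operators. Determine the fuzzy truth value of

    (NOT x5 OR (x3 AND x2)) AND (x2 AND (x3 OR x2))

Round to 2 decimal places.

NOT x5 = 1 − 0.53 = 0.47
x3 AND x2 = min(a, b) on (0.12, 0.26) = 0.12
NOT x5 OR (x3 AND x2) = max(a, b) on (0.47, 0.12) = 0.47
x3 OR x2 = max(a, b) on (0.12, 0.26) = 0.26
x2 AND (x3 OR x2) = min(a, b) on (0.26, 0.26) = 0.26
(NOT x5 OR (x3 AND x2)) AND (x2 AND (x3 OR x2)) = min(a, b) on (0.47, 0.26) = 0.26

0.26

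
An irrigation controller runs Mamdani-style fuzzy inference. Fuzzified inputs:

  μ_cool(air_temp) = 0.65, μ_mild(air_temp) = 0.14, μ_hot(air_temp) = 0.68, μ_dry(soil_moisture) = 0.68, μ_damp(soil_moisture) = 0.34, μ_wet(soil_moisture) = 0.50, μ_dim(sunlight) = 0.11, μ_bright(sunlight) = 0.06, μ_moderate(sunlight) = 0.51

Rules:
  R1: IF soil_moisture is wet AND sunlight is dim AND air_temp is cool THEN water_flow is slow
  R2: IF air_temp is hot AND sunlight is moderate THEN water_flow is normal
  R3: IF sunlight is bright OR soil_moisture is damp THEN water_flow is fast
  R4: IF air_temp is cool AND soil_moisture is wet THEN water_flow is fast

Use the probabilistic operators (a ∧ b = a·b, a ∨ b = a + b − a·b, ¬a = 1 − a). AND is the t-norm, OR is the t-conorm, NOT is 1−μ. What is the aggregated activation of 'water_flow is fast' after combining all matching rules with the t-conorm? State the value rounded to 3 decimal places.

R1: wet=0.50, dim=0.11, cool=0.65; AND[a·b] → w = 0.0358
R2: hot=0.68, moderate=0.51; AND[a·b] → w = 0.3468
R3: bright=0.06, damp=0.34; OR[a + b − a·b] → w = 0.3796
R4: cool=0.65, wet=0.50; AND[a·b] → w = 0.3250
Rules with consequent 'fast': {R3, R4} → strengths 0.3796, 0.3250
Aggregate via t-conorm [a + b − a·b]: 0.5812

0.581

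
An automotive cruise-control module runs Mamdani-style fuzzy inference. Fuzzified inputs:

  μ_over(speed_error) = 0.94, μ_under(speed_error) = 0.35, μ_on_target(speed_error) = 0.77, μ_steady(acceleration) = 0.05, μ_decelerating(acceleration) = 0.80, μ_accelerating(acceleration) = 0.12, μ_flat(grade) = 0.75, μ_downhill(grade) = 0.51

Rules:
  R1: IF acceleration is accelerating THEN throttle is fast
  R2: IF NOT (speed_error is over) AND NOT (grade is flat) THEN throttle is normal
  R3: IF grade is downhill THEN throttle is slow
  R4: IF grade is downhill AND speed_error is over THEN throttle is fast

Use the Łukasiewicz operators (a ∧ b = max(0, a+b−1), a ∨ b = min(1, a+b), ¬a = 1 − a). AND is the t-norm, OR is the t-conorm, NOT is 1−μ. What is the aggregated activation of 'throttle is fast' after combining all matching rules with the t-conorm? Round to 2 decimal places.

R1: accelerating=0.12 → w = 0.12
R2: ¬over=1−0.94=0.06, ¬flat=1−0.75=0.25; AND[max(0, a+b−1)] → w = 0.00
R3: downhill=0.51 → w = 0.51
R4: downhill=0.51, over=0.94; AND[max(0, a+b−1)] → w = 0.45
Rules with consequent 'fast': {R1, R4} → strengths 0.12, 0.45
Aggregate via t-conorm [min(1, a+b)]: 0.57

0.57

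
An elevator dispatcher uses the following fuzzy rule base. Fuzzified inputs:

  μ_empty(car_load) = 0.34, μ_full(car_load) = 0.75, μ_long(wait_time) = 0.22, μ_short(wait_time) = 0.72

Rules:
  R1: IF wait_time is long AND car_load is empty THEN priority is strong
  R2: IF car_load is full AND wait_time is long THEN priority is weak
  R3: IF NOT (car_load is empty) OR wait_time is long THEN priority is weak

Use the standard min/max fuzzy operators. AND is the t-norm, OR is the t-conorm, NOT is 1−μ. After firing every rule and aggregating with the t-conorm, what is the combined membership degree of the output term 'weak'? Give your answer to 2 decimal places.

R1: long=0.22, empty=0.34; AND[min(a, b)] → w = 0.22
R2: full=0.75, long=0.22; AND[min(a, b)] → w = 0.22
R3: ¬empty=1−0.34=0.66, long=0.22; OR[max(a, b)] → w = 0.66
Rules with consequent 'weak': {R2, R3} → strengths 0.22, 0.66
Aggregate via t-conorm [max(a, b)]: 0.66

0.66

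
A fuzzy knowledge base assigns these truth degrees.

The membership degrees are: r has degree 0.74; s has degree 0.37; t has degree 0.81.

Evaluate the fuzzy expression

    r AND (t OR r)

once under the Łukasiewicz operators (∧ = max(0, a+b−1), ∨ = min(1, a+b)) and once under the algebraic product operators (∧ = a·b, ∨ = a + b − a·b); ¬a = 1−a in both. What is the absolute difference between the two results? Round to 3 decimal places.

0.037

Under Łukasiewicz:
  t OR r = min(1, a+b) on (0.81, 0.74) = 1.00
  r AND (t OR r) = max(0, a+b−1) on (0.74, 1.00) = 0.74
  → value = 0.7400
Under algebraic product:
  t OR r = a + b − a·b on (0.8100, 0.7400) = 0.9506
  r AND (t OR r) = a·b on (0.7400, 0.9506) = 0.7034
  → value = 0.7034
|0.7400 − 0.7034| = 0.037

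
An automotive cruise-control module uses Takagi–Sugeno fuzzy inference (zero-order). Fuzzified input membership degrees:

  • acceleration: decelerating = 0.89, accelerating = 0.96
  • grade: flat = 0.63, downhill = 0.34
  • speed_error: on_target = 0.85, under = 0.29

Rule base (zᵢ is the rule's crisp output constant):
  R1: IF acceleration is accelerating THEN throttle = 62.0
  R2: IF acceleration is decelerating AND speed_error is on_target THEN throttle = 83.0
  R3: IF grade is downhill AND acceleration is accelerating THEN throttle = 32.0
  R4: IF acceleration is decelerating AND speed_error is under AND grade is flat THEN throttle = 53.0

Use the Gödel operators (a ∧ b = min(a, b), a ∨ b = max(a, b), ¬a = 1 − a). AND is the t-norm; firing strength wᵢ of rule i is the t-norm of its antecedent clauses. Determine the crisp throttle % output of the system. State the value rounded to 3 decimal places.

R1 (z=62.0): accelerating=0.96 → w = 0.96
R2 (z=83.0): decelerating=0.89, on_target=0.85; AND[min(a, b)] → w = 0.85
R3 (z=32.0): downhill=0.34, accelerating=0.96; AND[min(a, b)] → w = 0.34
R4 (z=53.0): decelerating=0.89, under=0.29, flat=0.63; AND[min(a, b)] → w = 0.29
Weighted average = (0.96·62.0 + 0.85·83.0 + 0.34·32.0 + 0.29·53.0) / (0.96 + 0.85 + 0.34 + 0.29)
  = 156.3200 / 2.4400 = 64.066

64.066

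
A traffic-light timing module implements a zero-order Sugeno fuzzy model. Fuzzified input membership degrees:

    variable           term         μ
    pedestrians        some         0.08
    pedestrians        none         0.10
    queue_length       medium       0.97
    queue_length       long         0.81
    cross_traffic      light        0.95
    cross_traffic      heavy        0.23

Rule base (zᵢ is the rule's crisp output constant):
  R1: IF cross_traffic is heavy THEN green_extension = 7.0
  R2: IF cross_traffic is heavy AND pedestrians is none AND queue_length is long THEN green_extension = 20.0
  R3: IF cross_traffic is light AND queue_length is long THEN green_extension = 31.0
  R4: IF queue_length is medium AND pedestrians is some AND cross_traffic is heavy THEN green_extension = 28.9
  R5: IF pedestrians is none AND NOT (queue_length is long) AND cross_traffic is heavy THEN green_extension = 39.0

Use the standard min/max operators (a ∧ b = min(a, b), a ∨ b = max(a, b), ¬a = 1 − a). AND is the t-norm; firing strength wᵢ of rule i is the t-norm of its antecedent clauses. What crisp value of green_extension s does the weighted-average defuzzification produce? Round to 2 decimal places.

R1 (z=7.0): heavy=0.23 → w = 0.23
R2 (z=20.0): heavy=0.23, none=0.10, long=0.81; AND[min(a, b)] → w = 0.10
R3 (z=31.0): light=0.95, long=0.81; AND[min(a, b)] → w = 0.81
R4 (z=28.9): medium=0.97, some=0.08, heavy=0.23; AND[min(a, b)] → w = 0.08
R5 (z=39.0): none=0.10, ¬long=1−0.81=0.19, heavy=0.23; AND[min(a, b)] → w = 0.10
Weighted average = (0.23·7.0 + 0.10·20.0 + 0.81·31.0 + 0.08·28.9 + 0.10·39.0) / (0.23 + 0.10 + 0.81 + 0.08 + 0.10)
  = 34.9320 / 1.3200 = 26.46

26.46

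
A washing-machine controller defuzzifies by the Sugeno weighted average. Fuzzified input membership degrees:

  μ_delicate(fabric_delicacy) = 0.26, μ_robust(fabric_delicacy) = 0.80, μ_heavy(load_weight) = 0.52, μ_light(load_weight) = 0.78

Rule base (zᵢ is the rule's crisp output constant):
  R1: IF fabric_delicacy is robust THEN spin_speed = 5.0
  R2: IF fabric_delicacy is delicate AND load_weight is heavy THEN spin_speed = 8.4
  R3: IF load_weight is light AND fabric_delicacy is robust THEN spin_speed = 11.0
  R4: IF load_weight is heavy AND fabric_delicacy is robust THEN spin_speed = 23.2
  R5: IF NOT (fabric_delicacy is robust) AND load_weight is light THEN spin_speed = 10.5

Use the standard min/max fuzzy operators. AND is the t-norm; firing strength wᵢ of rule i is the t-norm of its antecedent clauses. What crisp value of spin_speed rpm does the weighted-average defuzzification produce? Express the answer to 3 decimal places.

R1 (z=5.0): robust=0.80 → w = 0.80
R2 (z=8.4): delicate=0.26, heavy=0.52; AND[min(a, b)] → w = 0.26
R3 (z=11.0): light=0.78, robust=0.80; AND[min(a, b)] → w = 0.78
R4 (z=23.2): heavy=0.52, robust=0.80; AND[min(a, b)] → w = 0.52
R5 (z=10.5): ¬robust=1−0.80=0.20, light=0.78; AND[min(a, b)] → w = 0.20
Weighted average = (0.80·5.0 + 0.26·8.4 + 0.78·11.0 + 0.52·23.2 + 0.20·10.5) / (0.80 + 0.26 + 0.78 + 0.52 + 0.20)
  = 28.9280 / 2.5600 = 11.300

11.300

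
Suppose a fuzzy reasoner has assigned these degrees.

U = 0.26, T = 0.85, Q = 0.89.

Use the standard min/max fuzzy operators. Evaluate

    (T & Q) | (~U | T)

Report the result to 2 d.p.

T & Q = min(a, b) on (0.85, 0.89) = 0.85
~U = 1 − 0.26 = 0.74
~U | T = max(a, b) on (0.74, 0.85) = 0.85
(T & Q) | (~U | T) = max(a, b) on (0.85, 0.85) = 0.85

0.85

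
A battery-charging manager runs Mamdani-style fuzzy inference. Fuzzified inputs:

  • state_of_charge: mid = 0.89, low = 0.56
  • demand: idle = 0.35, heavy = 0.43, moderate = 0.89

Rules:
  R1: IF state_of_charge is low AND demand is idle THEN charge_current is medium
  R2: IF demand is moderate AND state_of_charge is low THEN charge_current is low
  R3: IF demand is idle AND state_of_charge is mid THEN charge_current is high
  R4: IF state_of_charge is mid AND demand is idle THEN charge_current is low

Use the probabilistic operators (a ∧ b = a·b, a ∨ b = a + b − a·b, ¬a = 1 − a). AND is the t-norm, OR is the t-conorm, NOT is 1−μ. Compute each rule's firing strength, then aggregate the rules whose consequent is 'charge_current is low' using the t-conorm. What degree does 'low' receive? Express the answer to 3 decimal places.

R1: low=0.56, idle=0.35; AND[a·b] → w = 0.1960
R2: moderate=0.89, low=0.56; AND[a·b] → w = 0.4984
R3: idle=0.35, mid=0.89; AND[a·b] → w = 0.3115
R4: mid=0.89, idle=0.35; AND[a·b] → w = 0.3115
Rules with consequent 'low': {R2, R4} → strengths 0.4984, 0.3115
Aggregate via t-conorm [a + b − a·b]: 0.6546

0.655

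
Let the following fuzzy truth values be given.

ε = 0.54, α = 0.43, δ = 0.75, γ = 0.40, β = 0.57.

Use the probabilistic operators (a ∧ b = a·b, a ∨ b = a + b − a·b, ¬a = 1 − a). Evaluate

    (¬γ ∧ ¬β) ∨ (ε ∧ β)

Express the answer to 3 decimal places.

0.486

¬γ = 1 − 0.4000 = 0.6000
¬β = 1 − 0.5700 = 0.4300
¬γ ∧ ¬β = a·b on (0.6000, 0.4300) = 0.2580
ε ∧ β = a·b on (0.5400, 0.5700) = 0.3078
(¬γ ∧ ¬β) ∨ (ε ∧ β) = a + b − a·b on (0.2580, 0.3078) = 0.4864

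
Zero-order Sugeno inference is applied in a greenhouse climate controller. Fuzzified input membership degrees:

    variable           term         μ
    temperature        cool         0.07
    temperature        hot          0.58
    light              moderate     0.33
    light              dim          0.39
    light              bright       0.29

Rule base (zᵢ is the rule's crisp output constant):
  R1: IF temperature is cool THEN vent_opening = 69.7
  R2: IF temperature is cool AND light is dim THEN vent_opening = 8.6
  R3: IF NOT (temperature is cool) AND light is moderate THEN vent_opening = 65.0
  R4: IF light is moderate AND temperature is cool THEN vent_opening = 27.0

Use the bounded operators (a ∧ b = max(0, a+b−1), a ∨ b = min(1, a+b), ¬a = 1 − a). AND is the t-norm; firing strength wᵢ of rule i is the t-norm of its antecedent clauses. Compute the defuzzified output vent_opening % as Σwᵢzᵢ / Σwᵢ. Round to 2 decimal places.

R1 (z=69.7): cool=0.07 → w = 0.07
R2 (z=8.6): cool=0.07, dim=0.39; AND[max(0, a+b−1)] → w = 0.00
R3 (z=65.0): ¬cool=1−0.07=0.93, moderate=0.33; AND[max(0, a+b−1)] → w = 0.26
R4 (z=27.0): moderate=0.33, cool=0.07; AND[max(0, a+b−1)] → w = 0.00
Weighted average = (0.07·69.7 + 0.00·8.6 + 0.26·65.0 + 0.00·27.0) / (0.07 + 0.00 + 0.26 + 0.00)
  = 21.7790 / 0.3300 = 66.00

66.00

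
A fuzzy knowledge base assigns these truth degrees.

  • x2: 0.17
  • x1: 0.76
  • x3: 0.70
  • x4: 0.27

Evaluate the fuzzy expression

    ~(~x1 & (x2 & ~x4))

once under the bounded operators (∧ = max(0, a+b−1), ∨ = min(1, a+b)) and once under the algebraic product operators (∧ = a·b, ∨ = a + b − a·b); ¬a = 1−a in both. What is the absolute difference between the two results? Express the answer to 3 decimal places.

Under bounded:
  ~x1 = 1 − 0.76 = 0.24
  ~x4 = 1 − 0.27 = 0.73
  x2 & ~x4 = max(0, a+b−1) on (0.17, 0.73) = 0.00
  ~x1 & (x2 & ~x4) = max(0, a+b−1) on (0.24, 0.00) = 0.00
  ~(~x1 & (x2 & ~x4)) = 1 − 0.00 = 1.00
  → value = 1.0000
Under algebraic product:
  ~x1 = 1 − 0.7600 = 0.2400
  ~x4 = 1 − 0.2700 = 0.7300
  x2 & ~x4 = a·b on (0.1700, 0.7300) = 0.1241
  ~x1 & (x2 & ~x4) = a·b on (0.2400, 0.1241) = 0.0298
  ~(~x1 & (x2 & ~x4)) = 1 − 0.0298 = 0.9702
  → value = 0.9702
|1.0000 − 0.9702| = 0.030

0.030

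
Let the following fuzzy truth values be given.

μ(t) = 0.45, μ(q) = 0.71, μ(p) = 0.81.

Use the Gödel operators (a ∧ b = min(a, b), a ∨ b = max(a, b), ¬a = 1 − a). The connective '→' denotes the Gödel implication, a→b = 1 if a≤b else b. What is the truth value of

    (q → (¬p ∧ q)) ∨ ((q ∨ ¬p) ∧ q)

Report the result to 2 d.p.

¬p = 1 − 0.81 = 0.19
¬p ∧ q = min(a, b) on (0.19, 0.71) = 0.19
q → (¬p ∧ q)  [Gödel: 1 if a≤b else b] with a=0.71, b=0.19 → 0.19
¬p = 1 − 0.81 = 0.19
q ∨ ¬p = max(a, b) on (0.71, 0.19) = 0.71
(q ∨ ¬p) ∧ q = min(a, b) on (0.71, 0.71) = 0.71
(q → (¬p ∧ q)) ∨ ((q ∨ ¬p) ∧ q) = max(a, b) on (0.19, 0.71) = 0.71

0.71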